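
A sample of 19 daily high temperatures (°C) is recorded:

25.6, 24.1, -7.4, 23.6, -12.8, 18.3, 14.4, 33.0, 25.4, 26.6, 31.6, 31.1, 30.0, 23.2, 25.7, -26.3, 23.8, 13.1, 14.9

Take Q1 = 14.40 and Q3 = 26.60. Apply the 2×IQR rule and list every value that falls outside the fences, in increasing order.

-26.3, -12.8

IQR = Q3 − Q1 = 26.60 − 14.40 = 12.20.
Lower fence = Q1 − 2·IQR = 14.40 − 24.40 = -10.00.
Upper fence = Q3 + 2·IQR = 26.60 + 24.40 = 51.00.
-26.3 < -10.00 → outlier.
-12.8 < -10.00 → outlier.
All remaining values lie within [-10.00, 51.00].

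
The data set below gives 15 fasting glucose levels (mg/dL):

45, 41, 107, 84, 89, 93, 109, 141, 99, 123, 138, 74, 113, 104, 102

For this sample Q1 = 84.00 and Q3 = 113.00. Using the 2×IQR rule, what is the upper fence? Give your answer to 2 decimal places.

IQR = Q3 − Q1 = 113.00 − 84.00 = 29.00.
Lower fence = Q1 − 2·IQR = 84.00 − 58.00 = 26.00.
Upper fence = Q3 + 2·IQR = 113.00 + 58.00 = 171.00.

171.00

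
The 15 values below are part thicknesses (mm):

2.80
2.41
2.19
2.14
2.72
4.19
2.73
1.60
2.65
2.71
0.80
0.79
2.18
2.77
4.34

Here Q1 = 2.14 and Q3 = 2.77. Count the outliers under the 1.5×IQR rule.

IQR = 0.63; fences at 2.14 − 0.945 = 1.195 and 2.77 + 0.945 = 3.715.
Outside the cutoffs: 0.79, 0.80, 4.19, 4.34.

4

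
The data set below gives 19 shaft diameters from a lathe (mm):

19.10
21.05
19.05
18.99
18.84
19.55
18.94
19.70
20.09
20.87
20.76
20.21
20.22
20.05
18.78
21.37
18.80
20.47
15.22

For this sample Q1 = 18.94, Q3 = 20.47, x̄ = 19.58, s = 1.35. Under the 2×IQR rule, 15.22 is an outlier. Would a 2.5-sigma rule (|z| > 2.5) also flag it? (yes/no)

yes

z = (15.22 − 19.58) / 1.35 = -3.23.
|z| = 3.23 > 2.5.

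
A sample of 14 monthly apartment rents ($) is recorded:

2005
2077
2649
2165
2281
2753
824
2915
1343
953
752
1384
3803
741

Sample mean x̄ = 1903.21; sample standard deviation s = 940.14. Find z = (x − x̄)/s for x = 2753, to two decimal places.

0.90

z = (2753 − 1903.21) / 940.14 = 0.90.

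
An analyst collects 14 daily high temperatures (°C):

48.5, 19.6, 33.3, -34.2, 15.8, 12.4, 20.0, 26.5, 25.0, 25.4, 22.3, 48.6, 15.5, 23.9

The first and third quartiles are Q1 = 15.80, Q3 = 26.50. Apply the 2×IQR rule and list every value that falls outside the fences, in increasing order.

IQR = Q3 − Q1 = 26.50 − 15.80 = 10.70.
Lower fence = Q1 − 2·IQR = 15.80 − 21.40 = -5.60.
Upper fence = Q3 + 2·IQR = 26.50 + 21.40 = 47.90.
-34.2 < -5.60 → outlier.
48.5 > 47.90 → outlier.
48.6 > 47.90 → outlier.
All remaining values lie within [-5.60, 47.90].

-34.2, 48.5, 48.6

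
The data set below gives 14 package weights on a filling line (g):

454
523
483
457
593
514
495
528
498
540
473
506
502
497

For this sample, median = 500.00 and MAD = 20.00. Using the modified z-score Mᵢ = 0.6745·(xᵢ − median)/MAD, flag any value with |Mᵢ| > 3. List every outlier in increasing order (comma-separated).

|Mᵢ| > 3 ⇔ |xᵢ − 500.00| > 3·20.00/0.6745 = 88.95.
So outliers lie outside [411.05, 588.95].
593: M = 3.14 → outlier.

593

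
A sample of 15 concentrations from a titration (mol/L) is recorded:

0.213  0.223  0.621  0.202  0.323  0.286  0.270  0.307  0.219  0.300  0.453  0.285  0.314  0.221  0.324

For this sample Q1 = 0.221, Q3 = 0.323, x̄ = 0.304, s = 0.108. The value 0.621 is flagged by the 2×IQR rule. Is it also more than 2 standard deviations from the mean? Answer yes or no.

z = (0.621 − 0.304) / 0.108 = 2.94.
|z| = 2.94 > 2.

yes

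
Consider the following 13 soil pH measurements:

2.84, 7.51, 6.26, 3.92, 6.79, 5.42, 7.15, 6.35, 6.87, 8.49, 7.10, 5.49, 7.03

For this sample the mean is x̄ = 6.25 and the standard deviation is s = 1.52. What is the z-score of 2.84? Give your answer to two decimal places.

z = (2.84 − 6.25) / 1.52 = -2.24.

-2.24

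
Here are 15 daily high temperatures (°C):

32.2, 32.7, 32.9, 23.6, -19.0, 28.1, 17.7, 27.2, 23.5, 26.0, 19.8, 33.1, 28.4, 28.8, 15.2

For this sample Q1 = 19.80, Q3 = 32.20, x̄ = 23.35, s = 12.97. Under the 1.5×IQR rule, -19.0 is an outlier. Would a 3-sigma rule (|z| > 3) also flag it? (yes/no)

yes

z = (-19.0 − 23.35) / 12.97 = -3.27.
|z| = 3.27 > 3.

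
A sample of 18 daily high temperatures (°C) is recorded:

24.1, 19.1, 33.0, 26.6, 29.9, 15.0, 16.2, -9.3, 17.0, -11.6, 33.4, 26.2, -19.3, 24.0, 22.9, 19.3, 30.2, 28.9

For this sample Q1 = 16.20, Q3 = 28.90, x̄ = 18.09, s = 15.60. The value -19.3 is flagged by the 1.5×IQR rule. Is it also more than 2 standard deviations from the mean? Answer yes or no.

yes

z = (-19.3 − 18.09) / 15.60 = -2.40.
|z| = 2.40 > 2.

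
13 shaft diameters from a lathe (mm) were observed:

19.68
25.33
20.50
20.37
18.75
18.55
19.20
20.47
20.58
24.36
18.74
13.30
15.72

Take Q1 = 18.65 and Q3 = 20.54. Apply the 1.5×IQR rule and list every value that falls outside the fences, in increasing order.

IQR = Q3 − Q1 = 20.54 − 18.65 = 1.89.
Lower fence = Q1 − 1.5·IQR = 18.65 − 2.835 = 15.815.
Upper fence = Q3 + 1.5·IQR = 20.54 + 2.835 = 23.375.
13.30 < 15.815 → outlier.
15.72 < 15.815 → outlier.
24.36 > 23.375 → outlier.
25.33 > 23.375 → outlier.
All remaining values lie within [15.815, 23.375].

13.30, 15.72, 24.36, 25.33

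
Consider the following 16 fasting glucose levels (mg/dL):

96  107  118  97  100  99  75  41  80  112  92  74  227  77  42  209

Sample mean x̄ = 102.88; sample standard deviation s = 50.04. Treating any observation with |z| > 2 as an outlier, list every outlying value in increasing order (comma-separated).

209, 227

Cutoffs at x̄ ± 2s: 102.88 ± 2·50.04 = [2.80, 202.96].
209: z = 2.12, |z| > 2 → outlier.
227: z = 2.48, |z| > 2 → outlier.
Every other value lies within [2.80, 202.96].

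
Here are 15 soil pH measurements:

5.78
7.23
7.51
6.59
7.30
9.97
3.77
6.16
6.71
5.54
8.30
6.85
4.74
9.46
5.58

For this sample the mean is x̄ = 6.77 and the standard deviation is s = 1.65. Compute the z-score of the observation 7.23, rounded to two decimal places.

z = (7.23 − 6.77) / 1.65 = 0.28.

0.28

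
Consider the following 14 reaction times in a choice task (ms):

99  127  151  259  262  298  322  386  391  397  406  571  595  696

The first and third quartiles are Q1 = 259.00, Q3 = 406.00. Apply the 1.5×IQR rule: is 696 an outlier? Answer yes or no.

IQR = Q3 − Q1 = 406.00 − 259.00 = 147.00.
Lower fence = Q1 − 1.5·IQR = 259.00 − 220.50 = 38.50.
Upper fence = Q3 + 1.5·IQR = 406.00 + 220.50 = 626.50.
696 lies above the upper fence.

yes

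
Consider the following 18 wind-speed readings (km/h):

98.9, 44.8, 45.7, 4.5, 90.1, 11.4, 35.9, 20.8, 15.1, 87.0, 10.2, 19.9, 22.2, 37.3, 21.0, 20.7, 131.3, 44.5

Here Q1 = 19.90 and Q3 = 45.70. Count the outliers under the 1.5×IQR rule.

4

IQR = 25.80; fences at 19.90 − 38.70 = -18.80 and 45.70 + 38.70 = 84.40.
Outside the cutoffs: 87.0, 90.1, 98.9, 131.3.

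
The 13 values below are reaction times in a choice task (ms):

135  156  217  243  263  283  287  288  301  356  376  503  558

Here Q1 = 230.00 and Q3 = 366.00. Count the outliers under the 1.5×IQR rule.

IQR = 136.00; fences at 230.00 − 204.00 = 26.00 and 366.00 + 204.00 = 570.00.
Every value lies within the cutoffs.

0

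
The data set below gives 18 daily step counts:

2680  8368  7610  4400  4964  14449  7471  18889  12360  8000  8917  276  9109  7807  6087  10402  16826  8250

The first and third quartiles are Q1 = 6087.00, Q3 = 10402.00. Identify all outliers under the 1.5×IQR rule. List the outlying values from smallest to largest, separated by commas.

IQR = Q3 − Q1 = 10402.00 − 6087.00 = 4315.00.
Lower fence = Q1 − 1.5·IQR = 6087.00 − 6472.50 = -385.50.
Upper fence = Q3 + 1.5·IQR = 10402.00 + 6472.50 = 16874.50.
18889 > 16874.50 → outlier.
All remaining values lie within [-385.50, 16874.50].

18889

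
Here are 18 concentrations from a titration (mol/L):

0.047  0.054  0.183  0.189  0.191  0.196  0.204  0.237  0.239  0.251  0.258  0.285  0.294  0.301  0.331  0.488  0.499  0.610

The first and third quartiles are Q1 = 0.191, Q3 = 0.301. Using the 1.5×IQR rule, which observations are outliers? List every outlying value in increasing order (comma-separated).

0.488, 0.499, 0.610

IQR = Q3 − Q1 = 0.301 − 0.191 = 0.110.
Lower fence = Q1 − 1.5·IQR = 0.191 − 0.165 = 0.026.
Upper fence = Q3 + 1.5·IQR = 0.301 + 0.165 = 0.466.
0.488 > 0.466 → outlier.
0.499 > 0.466 → outlier.
0.610 > 0.466 → outlier.
All remaining values lie within [0.026, 0.466].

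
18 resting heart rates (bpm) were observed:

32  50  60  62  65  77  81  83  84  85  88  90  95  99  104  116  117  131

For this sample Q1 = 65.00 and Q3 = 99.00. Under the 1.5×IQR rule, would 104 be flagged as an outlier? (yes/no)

no

IQR = Q3 − Q1 = 99.00 − 65.00 = 34.00.
Lower fence = Q1 − 1.5·IQR = 65.00 − 51.00 = 14.00.
Upper fence = Q3 + 1.5·IQR = 99.00 + 51.00 = 150.00.
104 lies within [14.00, 150.00].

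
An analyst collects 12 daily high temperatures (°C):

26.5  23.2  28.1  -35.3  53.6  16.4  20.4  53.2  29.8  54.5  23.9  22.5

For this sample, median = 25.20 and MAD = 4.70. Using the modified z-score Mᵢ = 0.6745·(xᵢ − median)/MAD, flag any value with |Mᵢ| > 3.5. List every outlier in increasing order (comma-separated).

|Mᵢ| > 3.5 ⇔ |xᵢ − 25.20| > 3.5·4.70/0.6745 = 24.39.
So outliers lie outside [0.81, 49.59].
-35.3: M = -8.68 → outlier.
53.2: M = 4.02 → outlier.
53.6: M = 4.08 → outlier.
54.5: M = 4.20 → outlier.

-35.3, 53.2, 53.6, 54.5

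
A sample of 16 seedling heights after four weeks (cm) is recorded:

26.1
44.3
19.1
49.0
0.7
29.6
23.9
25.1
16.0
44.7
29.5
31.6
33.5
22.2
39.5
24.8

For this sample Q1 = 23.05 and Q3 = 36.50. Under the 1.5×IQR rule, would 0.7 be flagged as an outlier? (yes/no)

IQR = Q3 − Q1 = 36.50 − 23.05 = 13.45.
Lower fence = Q1 − 1.5·IQR = 23.05 − 20.175 = 2.875.
Upper fence = Q3 + 1.5·IQR = 36.50 + 20.175 = 56.675.
0.7 lies below the lower fence.

yes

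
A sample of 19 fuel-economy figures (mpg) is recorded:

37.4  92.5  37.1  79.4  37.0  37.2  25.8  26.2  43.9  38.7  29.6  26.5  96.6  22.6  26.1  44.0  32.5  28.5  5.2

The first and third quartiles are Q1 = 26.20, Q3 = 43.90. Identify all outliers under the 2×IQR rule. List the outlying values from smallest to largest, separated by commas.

IQR = Q3 − Q1 = 43.90 − 26.20 = 17.70.
Lower fence = Q1 − 2·IQR = 26.20 − 35.40 = -9.20.
Upper fence = Q3 + 2·IQR = 43.90 + 35.40 = 79.30.
79.4 > 79.30 → outlier.
92.5 > 79.30 → outlier.
96.6 > 79.30 → outlier.
All remaining values lie within [-9.20, 79.30].

79.4, 92.5, 96.6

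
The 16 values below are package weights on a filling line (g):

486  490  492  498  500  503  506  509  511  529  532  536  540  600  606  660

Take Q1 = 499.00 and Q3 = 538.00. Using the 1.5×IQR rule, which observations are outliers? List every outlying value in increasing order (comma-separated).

600, 606, 660

IQR = Q3 − Q1 = 538.00 − 499.00 = 39.00.
Lower fence = Q1 − 1.5·IQR = 499.00 − 58.50 = 440.50.
Upper fence = Q3 + 1.5·IQR = 538.00 + 58.50 = 596.50.
600 > 596.50 → outlier.
606 > 596.50 → outlier.
660 > 596.50 → outlier.
All remaining values lie within [440.50, 596.50].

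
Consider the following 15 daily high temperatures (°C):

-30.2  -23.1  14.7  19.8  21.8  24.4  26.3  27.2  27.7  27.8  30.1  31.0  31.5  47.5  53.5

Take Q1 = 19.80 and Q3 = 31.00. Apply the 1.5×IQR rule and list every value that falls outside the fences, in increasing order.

IQR = Q3 − Q1 = 31.00 − 19.80 = 11.20.
Lower fence = Q1 − 1.5·IQR = 19.80 − 16.80 = 3.00.
Upper fence = Q3 + 1.5·IQR = 31.00 + 16.80 = 47.80.
-30.2 < 3.00 → outlier.
-23.1 < 3.00 → outlier.
53.5 > 47.80 → outlier.
All remaining values lie within [3.00, 47.80].

-30.2, -23.1, 53.5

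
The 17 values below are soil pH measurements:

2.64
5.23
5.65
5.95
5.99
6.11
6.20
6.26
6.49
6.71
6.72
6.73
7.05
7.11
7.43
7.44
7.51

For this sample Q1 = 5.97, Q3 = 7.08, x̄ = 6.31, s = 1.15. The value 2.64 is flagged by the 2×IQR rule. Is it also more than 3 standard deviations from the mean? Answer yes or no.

z = (2.64 − 6.31) / 1.15 = -3.19.
|z| = 3.19 > 3.

yes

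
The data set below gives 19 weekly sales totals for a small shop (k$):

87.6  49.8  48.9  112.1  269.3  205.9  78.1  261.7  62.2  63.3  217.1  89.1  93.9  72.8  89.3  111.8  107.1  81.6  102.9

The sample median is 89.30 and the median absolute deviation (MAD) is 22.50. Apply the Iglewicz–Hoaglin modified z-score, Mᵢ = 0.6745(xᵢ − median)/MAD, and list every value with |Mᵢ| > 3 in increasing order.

|Mᵢ| > 3 ⇔ |xᵢ − 89.30| > 3·22.50/0.6745 = 100.07.
So outliers lie outside [-10.77, 189.37].
205.9: M = 3.50 → outlier.
217.1: M = 3.83 → outlier.
261.7: M = 5.17 → outlier.
269.3: M = 5.40 → outlier.

205.9, 217.1, 261.7, 269.3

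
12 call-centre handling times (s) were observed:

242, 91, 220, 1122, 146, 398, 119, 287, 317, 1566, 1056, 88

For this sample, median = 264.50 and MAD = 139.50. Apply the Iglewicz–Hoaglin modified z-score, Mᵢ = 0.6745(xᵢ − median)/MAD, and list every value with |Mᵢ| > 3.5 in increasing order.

|Mᵢ| > 3.5 ⇔ |xᵢ − 264.50| > 3.5·139.50/0.6745 = 723.87.
So outliers lie outside [-459.37, 988.37].
1056: M = 3.83 → outlier.
1122: M = 4.15 → outlier.
1566: M = 6.29 → outlier.

1056, 1122, 1566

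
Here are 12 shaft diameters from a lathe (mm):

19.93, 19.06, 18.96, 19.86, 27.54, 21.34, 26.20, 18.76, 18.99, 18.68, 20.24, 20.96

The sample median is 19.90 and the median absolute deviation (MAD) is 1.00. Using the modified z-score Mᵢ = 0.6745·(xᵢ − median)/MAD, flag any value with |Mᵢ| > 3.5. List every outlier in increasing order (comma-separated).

|Mᵢ| > 3.5 ⇔ |xᵢ − 19.90| > 3.5·1.00/0.6745 = 5.19.
So outliers lie outside [14.71, 25.09].
26.20: M = 4.25 → outlier.
27.54: M = 5.15 → outlier.

26.20, 27.54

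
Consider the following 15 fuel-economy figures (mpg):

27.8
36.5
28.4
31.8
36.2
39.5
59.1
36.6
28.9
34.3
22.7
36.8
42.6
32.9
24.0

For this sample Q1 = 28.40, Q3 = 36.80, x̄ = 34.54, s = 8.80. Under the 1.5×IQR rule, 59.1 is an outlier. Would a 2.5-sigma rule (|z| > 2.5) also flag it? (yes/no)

yes

z = (59.1 − 34.54) / 8.80 = 2.79.
|z| = 2.79 > 2.5.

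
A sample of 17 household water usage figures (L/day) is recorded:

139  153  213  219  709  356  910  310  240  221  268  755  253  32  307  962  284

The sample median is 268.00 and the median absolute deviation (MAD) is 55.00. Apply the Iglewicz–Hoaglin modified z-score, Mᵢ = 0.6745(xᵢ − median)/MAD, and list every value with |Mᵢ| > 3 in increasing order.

709, 755, 910, 962

|Mᵢ| > 3 ⇔ |xᵢ − 268.00| > 3·55.00/0.6745 = 244.63.
So outliers lie outside [23.37, 512.63].
709: M = 5.41 → outlier.
755: M = 5.97 → outlier.
910: M = 7.87 → outlier.
962: M = 8.51 → outlier.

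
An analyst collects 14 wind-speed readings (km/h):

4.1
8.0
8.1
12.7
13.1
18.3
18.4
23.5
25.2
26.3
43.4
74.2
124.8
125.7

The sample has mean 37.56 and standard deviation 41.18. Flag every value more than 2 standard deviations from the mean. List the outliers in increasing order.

Cutoffs at x̄ ± 2s: 37.56 ± 2·41.18 = [-44.80, 119.92].
124.8: z = 2.12, |z| > 2 → outlier.
125.7: z = 2.14, |z| > 2 → outlier.
Every other value lies within [-44.80, 119.92].

124.8, 125.7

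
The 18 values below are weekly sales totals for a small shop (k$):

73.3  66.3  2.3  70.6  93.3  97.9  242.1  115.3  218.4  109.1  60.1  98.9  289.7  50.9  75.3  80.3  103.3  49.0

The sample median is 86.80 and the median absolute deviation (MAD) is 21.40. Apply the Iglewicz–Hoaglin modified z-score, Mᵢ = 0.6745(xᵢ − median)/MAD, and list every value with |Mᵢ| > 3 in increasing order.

218.4, 242.1, 289.7

|Mᵢ| > 3 ⇔ |xᵢ − 86.80| > 3·21.40/0.6745 = 95.18.
So outliers lie outside [-8.38, 181.98].
218.4: M = 4.15 → outlier.
242.1: M = 4.89 → outlier.
289.7: M = 6.40 → outlier.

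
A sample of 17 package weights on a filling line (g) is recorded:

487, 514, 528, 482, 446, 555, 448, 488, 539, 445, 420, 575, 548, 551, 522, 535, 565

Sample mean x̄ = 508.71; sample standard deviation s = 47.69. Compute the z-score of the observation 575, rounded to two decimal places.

1.39

z = (575 − 508.71) / 47.69 = 1.39.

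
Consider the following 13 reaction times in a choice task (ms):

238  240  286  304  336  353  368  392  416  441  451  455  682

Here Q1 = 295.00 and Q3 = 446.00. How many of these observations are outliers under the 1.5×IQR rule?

1

IQR = 151.00; fences at 295.00 − 226.50 = 68.50 and 446.00 + 226.50 = 672.50.
Outside the cutoffs: 682.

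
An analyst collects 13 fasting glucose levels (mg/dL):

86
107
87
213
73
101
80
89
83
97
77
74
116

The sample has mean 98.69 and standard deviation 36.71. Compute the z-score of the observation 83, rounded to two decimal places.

z = (83 − 98.69) / 36.71 = -0.43.

-0.43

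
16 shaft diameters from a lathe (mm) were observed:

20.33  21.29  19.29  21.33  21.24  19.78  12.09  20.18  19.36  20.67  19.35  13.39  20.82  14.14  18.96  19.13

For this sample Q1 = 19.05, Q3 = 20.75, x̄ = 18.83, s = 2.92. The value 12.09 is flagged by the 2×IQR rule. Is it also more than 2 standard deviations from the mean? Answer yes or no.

yes

z = (12.09 − 18.83) / 2.92 = -2.31.
|z| = 2.31 > 2.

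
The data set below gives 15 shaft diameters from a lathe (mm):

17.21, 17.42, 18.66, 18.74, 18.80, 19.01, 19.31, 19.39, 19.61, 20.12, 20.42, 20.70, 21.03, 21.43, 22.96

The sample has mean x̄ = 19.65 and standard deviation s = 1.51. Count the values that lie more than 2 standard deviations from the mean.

1

Cutoffs: x̄ ± 2s = [16.63, 22.67].
Outside the cutoffs: 22.96.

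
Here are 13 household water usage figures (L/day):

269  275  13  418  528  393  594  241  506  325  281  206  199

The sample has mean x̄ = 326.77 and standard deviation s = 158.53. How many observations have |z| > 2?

Cutoffs: x̄ ± 2s = [9.71, 643.83].
Every value lies within the cutoffs.

0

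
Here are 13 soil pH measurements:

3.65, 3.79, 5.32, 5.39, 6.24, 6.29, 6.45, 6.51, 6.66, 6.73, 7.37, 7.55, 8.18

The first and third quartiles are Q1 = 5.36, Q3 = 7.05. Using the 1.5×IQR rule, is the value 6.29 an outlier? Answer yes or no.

no

IQR = Q3 − Q1 = 7.05 − 5.36 = 1.69.
Lower fence = Q1 − 1.5·IQR = 5.36 − 2.535 = 2.825.
Upper fence = Q3 + 1.5·IQR = 7.05 + 2.535 = 9.585.
6.29 lies within [2.825, 9.585].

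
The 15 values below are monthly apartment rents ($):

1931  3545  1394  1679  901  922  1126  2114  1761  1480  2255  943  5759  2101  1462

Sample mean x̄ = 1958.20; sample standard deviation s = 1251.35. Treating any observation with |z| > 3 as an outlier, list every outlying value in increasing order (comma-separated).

Cutoffs at x̄ ± 3s: 1958.20 ± 3·1251.35 = [-1795.85, 5712.25].
5759: z = 3.04, |z| > 3 → outlier.
Every other value lies within [-1795.85, 5712.25].

5759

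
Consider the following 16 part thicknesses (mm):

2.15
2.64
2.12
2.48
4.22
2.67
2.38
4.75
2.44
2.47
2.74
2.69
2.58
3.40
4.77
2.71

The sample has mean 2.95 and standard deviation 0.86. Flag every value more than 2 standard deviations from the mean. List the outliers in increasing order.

Cutoffs at x̄ ± 2s: 2.95 ± 2·0.86 = [1.23, 4.67].
4.75: z = 2.09, |z| > 2 → outlier.
4.77: z = 2.12, |z| > 2 → outlier.
Every other value lies within [1.23, 4.67].

4.75, 4.77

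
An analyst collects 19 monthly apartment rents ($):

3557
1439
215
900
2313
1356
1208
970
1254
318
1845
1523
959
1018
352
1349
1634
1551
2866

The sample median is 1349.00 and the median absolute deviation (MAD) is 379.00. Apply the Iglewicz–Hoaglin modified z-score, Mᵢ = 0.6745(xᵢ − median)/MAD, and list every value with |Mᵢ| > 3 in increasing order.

3557

|Mᵢ| > 3 ⇔ |xᵢ − 1349.00| > 3·379.00/0.6745 = 1685.69.
So outliers lie outside [-336.69, 3034.69].
3557: M = 3.93 → outlier.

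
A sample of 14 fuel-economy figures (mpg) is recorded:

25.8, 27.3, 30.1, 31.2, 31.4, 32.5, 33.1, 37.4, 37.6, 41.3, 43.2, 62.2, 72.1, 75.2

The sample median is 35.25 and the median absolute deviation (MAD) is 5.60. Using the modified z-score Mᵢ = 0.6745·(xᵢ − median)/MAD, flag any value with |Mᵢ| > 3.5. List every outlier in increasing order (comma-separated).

72.1, 75.2

|Mᵢ| > 3.5 ⇔ |xᵢ − 35.25| > 3.5·5.60/0.6745 = 29.06.
So outliers lie outside [6.19, 64.31].
72.1: M = 4.44 → outlier.
75.2: M = 4.81 → outlier.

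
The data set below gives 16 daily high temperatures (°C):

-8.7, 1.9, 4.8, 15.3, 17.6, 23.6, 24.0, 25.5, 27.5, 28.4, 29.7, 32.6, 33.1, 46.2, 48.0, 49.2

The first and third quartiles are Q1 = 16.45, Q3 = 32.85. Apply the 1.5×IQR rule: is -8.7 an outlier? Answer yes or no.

IQR = Q3 − Q1 = 32.85 − 16.45 = 16.40.
Lower fence = Q1 − 1.5·IQR = 16.45 − 24.60 = -8.15.
Upper fence = Q3 + 1.5·IQR = 32.85 + 24.60 = 57.45.
-8.7 lies below the lower fence.

yes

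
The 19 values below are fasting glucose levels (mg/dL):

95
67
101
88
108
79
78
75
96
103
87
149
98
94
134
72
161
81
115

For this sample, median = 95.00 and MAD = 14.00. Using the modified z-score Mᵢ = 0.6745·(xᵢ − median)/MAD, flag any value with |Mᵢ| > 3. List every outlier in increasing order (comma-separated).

|Mᵢ| > 3 ⇔ |xᵢ − 95.00| > 3·14.00/0.6745 = 62.27.
So outliers lie outside [32.73, 157.27].
161: M = 3.18 → outlier.

161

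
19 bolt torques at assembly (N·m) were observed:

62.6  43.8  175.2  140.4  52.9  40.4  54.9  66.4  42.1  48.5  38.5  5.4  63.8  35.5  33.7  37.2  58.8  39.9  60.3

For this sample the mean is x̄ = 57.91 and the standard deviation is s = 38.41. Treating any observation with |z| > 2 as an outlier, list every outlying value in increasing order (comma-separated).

140.4, 175.2

Cutoffs at x̄ ± 2s: 57.91 ± 2·38.41 = [-18.91, 134.73].
140.4: z = 2.15, |z| > 2 → outlier.
175.2: z = 3.05, |z| > 2 → outlier.
Every other value lies within [-18.91, 134.73].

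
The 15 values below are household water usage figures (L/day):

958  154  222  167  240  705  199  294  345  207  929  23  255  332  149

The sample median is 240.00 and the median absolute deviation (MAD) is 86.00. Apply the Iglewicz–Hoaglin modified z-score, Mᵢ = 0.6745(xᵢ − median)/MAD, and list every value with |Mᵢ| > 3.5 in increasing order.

|Mᵢ| > 3.5 ⇔ |xᵢ − 240.00| > 3.5·86.00/0.6745 = 446.26.
So outliers lie outside [-206.26, 686.26].
705: M = 3.65 → outlier.
929: M = 5.40 → outlier.
958: M = 5.63 → outlier.

705, 929, 958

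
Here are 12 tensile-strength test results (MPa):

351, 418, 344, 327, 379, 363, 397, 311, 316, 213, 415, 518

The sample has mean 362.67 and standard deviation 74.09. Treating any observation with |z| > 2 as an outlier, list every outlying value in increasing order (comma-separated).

213, 518

Cutoffs at x̄ ± 2s: 362.67 ± 2·74.09 = [214.49, 510.85].
213: z = -2.02, |z| > 2 → outlier.
518: z = 2.10, |z| > 2 → outlier.
Every other value lies within [214.49, 510.85].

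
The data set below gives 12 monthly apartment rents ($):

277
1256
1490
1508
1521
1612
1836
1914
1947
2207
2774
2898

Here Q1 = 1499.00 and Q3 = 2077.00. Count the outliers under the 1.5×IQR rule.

IQR = 578.00; fences at 1499.00 − 867.00 = 632.00 and 2077.00 + 867.00 = 2944.00.
Outside the cutoffs: 277.

1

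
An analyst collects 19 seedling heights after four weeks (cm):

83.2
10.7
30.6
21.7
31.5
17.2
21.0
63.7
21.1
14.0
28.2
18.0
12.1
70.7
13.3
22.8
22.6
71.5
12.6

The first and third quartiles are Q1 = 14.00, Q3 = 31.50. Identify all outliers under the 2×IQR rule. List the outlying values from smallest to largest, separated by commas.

IQR = Q3 − Q1 = 31.50 − 14.00 = 17.50.
Lower fence = Q1 − 2·IQR = 14.00 − 35.00 = -21.00.
Upper fence = Q3 + 2·IQR = 31.50 + 35.00 = 66.50.
70.7 > 66.50 → outlier.
71.5 > 66.50 → outlier.
83.2 > 66.50 → outlier.
All remaining values lie within [-21.00, 66.50].

70.7, 71.5, 83.2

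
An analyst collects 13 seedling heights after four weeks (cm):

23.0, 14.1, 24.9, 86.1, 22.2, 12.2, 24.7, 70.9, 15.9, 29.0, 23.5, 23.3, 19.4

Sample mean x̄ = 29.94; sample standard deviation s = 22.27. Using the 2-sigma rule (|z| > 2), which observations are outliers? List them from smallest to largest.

86.1

Cutoffs at x̄ ± 2s: 29.94 ± 2·22.27 = [-14.60, 74.48].
86.1: z = 2.52, |z| > 2 → outlier.
Every other value lies within [-14.60, 74.48].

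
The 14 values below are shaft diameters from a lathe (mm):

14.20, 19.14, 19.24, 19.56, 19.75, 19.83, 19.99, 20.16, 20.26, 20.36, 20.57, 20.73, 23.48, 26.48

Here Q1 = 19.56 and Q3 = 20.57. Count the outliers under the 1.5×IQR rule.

IQR = 1.01; fences at 19.56 − 1.515 = 18.045 and 20.57 + 1.515 = 22.085.
Outside the cutoffs: 14.20, 23.48, 26.48.

3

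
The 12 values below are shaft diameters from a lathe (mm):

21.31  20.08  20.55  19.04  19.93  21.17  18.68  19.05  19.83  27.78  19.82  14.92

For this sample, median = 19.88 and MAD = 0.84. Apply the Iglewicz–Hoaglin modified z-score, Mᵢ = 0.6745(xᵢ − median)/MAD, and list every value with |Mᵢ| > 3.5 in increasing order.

|Mᵢ| > 3.5 ⇔ |xᵢ − 19.88| > 3.5·0.84/0.6745 = 4.36.
So outliers lie outside [15.52, 24.24].
14.92: M = -3.98 → outlier.
27.78: M = 6.34 → outlier.

14.92, 27.78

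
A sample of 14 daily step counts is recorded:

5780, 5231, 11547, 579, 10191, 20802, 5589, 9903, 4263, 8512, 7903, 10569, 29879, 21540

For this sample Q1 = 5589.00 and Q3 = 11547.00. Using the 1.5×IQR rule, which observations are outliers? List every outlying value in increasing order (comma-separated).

20802, 21540, 29879

IQR = Q3 − Q1 = 11547.00 − 5589.00 = 5958.00.
Lower fence = Q1 − 1.5·IQR = 5589.00 − 8937.00 = -3348.00.
Upper fence = Q3 + 1.5·IQR = 11547.00 + 8937.00 = 20484.00.
20802 > 20484.00 → outlier.
21540 > 20484.00 → outlier.
29879 > 20484.00 → outlier.
All remaining values lie within [-3348.00, 20484.00].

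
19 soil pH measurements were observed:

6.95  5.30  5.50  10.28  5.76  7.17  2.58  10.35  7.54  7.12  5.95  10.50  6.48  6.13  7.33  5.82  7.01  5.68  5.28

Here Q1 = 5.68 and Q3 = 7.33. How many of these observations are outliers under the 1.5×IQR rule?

IQR = 1.65; fences at 5.68 − 2.475 = 3.205 and 7.33 + 2.475 = 9.805.
Outside the cutoffs: 2.58, 10.28, 10.35, 10.50.

4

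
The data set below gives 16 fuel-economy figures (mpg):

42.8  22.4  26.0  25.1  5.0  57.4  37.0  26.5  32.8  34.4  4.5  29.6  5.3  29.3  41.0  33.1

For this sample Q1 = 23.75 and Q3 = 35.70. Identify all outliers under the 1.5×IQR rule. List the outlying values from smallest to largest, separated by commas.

4.5, 5.0, 5.3, 57.4

IQR = Q3 − Q1 = 35.70 − 23.75 = 11.95.
Lower fence = Q1 − 1.5·IQR = 23.75 − 17.925 = 5.825.
Upper fence = Q3 + 1.5·IQR = 35.70 + 17.925 = 53.625.
4.5 < 5.825 → outlier.
5.0 < 5.825 → outlier.
5.3 < 5.825 → outlier.
57.4 > 53.625 → outlier.
All remaining values lie within [5.825, 53.625].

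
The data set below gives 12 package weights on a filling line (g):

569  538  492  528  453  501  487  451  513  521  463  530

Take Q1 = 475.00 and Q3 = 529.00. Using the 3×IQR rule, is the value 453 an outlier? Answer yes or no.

IQR = Q3 − Q1 = 529.00 − 475.00 = 54.00.
Lower fence = Q1 − 3·IQR = 475.00 − 162.00 = 313.00.
Upper fence = Q3 + 3·IQR = 529.00 + 162.00 = 691.00.
453 lies within [313.00, 691.00].

no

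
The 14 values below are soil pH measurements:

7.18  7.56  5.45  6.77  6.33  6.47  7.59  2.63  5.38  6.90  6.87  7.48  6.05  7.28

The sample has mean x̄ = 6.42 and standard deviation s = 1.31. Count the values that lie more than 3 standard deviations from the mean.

Cutoffs: x̄ ± 3s = [2.49, 10.35].
Every value lies within the cutoffs.

0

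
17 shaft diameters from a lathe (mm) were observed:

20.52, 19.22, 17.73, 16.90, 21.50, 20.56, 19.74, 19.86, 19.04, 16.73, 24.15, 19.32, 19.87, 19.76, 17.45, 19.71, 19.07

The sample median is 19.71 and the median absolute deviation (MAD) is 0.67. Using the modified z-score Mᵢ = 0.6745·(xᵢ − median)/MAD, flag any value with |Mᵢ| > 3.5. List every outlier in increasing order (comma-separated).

24.15

|Mᵢ| > 3.5 ⇔ |xᵢ − 19.71| > 3.5·0.67/0.6745 = 3.48.
So outliers lie outside [16.23, 23.19].
24.15: M = 4.47 → outlier.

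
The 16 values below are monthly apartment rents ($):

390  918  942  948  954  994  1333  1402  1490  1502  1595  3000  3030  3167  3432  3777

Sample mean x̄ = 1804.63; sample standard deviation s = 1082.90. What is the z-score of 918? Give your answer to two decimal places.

z = (918 − 1804.63) / 1082.90 = -0.82.

-0.82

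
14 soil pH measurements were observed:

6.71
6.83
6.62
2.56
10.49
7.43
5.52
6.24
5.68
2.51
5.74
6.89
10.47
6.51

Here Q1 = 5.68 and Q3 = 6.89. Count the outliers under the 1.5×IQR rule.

4

IQR = 1.21; fences at 5.68 − 1.815 = 3.865 and 6.89 + 1.815 = 8.705.
Outside the cutoffs: 2.51, 2.56, 10.47, 10.49.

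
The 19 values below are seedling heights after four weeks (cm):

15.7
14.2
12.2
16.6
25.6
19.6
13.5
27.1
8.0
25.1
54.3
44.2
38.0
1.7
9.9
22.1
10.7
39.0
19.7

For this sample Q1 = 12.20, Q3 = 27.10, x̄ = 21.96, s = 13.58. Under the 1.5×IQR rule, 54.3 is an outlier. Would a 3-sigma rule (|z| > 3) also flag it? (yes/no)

z = (54.3 − 21.96) / 13.58 = 2.38.
|z| = 2.38 ≤ 3.

no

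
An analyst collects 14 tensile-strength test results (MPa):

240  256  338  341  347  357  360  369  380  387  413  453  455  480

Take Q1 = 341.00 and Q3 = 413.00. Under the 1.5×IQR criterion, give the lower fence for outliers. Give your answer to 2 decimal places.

233.00

IQR = Q3 − Q1 = 413.00 − 341.00 = 72.00.
Lower fence = Q1 − 1.5·IQR = 341.00 − 108.00 = 233.00.
Upper fence = Q3 + 1.5·IQR = 413.00 + 108.00 = 521.00.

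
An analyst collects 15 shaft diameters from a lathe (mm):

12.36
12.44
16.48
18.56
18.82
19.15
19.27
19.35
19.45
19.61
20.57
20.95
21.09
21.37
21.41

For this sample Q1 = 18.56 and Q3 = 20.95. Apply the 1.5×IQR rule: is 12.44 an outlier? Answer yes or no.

IQR = Q3 − Q1 = 20.95 − 18.56 = 2.39.
Lower fence = Q1 − 1.5·IQR = 18.56 − 3.585 = 14.975.
Upper fence = Q3 + 1.5·IQR = 20.95 + 3.585 = 24.535.
12.44 lies below the lower fence.

yes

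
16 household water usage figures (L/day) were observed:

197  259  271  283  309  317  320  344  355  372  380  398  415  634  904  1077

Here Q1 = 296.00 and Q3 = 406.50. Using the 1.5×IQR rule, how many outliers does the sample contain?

IQR = 110.50; fences at 296.00 − 165.75 = 130.25 and 406.50 + 165.75 = 572.25.
Outside the cutoffs: 634, 904, 1077.

3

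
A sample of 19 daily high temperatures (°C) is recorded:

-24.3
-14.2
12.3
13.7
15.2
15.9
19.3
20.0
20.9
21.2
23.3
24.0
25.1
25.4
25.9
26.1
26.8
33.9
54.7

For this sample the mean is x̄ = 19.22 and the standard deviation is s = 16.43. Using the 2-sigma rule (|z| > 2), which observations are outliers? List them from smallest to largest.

-24.3, -14.2, 54.7

Cutoffs at x̄ ± 2s: 19.22 ± 2·16.43 = [-13.64, 52.08].
-24.3: z = -2.65, |z| > 2 → outlier.
-14.2: z = -2.03, |z| > 2 → outlier.
54.7: z = 2.16, |z| > 2 → outlier.
Every other value lies within [-13.64, 52.08].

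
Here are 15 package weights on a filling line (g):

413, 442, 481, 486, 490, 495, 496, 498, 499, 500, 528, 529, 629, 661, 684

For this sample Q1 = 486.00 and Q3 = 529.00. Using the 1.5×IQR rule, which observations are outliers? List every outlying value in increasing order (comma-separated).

IQR = Q3 − Q1 = 529.00 − 486.00 = 43.00.
Lower fence = Q1 − 1.5·IQR = 486.00 − 64.50 = 421.50.
Upper fence = Q3 + 1.5·IQR = 529.00 + 64.50 = 593.50.
413 < 421.50 → outlier.
629 > 593.50 → outlier.
661 > 593.50 → outlier.
684 > 593.50 → outlier.
All remaining values lie within [421.50, 593.50].

413, 629, 661, 684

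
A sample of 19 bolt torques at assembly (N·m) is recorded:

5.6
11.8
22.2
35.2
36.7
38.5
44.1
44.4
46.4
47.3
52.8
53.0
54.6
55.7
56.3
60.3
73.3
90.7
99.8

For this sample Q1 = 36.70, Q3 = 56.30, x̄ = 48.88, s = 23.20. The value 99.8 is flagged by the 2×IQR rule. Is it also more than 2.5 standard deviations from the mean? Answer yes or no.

z = (99.8 − 48.88) / 23.20 = 2.19.
|z| = 2.19 ≤ 2.5.

no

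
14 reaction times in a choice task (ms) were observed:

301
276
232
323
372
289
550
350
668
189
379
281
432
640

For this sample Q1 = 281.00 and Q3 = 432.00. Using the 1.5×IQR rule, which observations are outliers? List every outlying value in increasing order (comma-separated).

668

IQR = Q3 − Q1 = 432.00 − 281.00 = 151.00.
Lower fence = Q1 − 1.5·IQR = 281.00 − 226.50 = 54.50.
Upper fence = Q3 + 1.5·IQR = 432.00 + 226.50 = 658.50.
668 > 658.50 → outlier.
All remaining values lie within [54.50, 658.50].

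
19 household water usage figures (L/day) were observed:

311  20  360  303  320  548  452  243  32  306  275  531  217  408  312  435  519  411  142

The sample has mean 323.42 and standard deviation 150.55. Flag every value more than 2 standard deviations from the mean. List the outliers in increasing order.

Cutoffs at x̄ ± 2s: 323.42 ± 2·150.55 = [22.32, 624.52].
20: z = -2.02, |z| > 2 → outlier.
Every other value lies within [22.32, 624.52].

20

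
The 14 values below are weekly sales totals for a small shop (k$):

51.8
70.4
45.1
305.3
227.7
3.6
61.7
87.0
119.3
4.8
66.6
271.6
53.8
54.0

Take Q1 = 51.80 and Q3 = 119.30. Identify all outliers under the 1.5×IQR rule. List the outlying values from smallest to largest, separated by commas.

IQR = Q3 − Q1 = 119.30 − 51.80 = 67.50.
Lower fence = Q1 − 1.5·IQR = 51.80 − 101.25 = -49.45.
Upper fence = Q3 + 1.5·IQR = 119.30 + 101.25 = 220.55.
227.7 > 220.55 → outlier.
271.6 > 220.55 → outlier.
305.3 > 220.55 → outlier.
All remaining values lie within [-49.45, 220.55].

227.7, 271.6, 305.3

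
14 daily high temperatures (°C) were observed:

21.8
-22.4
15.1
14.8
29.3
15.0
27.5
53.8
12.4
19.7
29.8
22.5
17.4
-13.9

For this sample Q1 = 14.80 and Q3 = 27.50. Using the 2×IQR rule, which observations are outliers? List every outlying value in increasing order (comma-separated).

-22.4, -13.9, 53.8

IQR = Q3 − Q1 = 27.50 − 14.80 = 12.70.
Lower fence = Q1 − 2·IQR = 14.80 − 25.40 = -10.60.
Upper fence = Q3 + 2·IQR = 27.50 + 25.40 = 52.90.
-22.4 < -10.60 → outlier.
-13.9 < -10.60 → outlier.
53.8 > 52.90 → outlier.
All remaining values lie within [-10.60, 52.90].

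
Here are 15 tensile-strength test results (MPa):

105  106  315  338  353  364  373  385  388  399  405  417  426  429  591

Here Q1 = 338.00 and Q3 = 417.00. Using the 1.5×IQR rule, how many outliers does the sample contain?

IQR = 79.00; fences at 338.00 − 118.50 = 219.50 and 417.00 + 118.50 = 535.50.
Outside the cutoffs: 105, 106, 591.

3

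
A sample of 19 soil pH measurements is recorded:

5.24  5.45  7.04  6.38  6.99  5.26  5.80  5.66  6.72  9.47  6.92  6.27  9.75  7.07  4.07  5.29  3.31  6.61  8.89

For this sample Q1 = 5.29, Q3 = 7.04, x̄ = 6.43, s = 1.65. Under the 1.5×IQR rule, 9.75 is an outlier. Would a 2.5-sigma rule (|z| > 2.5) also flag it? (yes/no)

z = (9.75 − 6.43) / 1.65 = 2.01.
|z| = 2.01 ≤ 2.5.

no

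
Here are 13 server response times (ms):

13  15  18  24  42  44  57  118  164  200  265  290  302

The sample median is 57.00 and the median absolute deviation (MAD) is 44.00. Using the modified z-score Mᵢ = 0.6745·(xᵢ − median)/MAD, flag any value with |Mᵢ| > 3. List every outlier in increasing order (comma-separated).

265, 290, 302

|Mᵢ| > 3 ⇔ |xᵢ − 57.00| > 3·44.00/0.6745 = 195.70.
So outliers lie outside [-138.70, 252.70].
265: M = 3.19 → outlier.
290: M = 3.57 → outlier.
302: M = 3.76 → outlier.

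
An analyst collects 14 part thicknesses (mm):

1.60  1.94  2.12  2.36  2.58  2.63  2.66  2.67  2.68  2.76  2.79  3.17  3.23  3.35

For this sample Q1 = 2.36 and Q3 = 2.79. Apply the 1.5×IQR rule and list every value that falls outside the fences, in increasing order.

IQR = Q3 − Q1 = 2.79 − 2.36 = 0.43.
Lower fence = Q1 − 1.5·IQR = 2.36 − 0.645 = 1.715.
Upper fence = Q3 + 1.5·IQR = 2.79 + 0.645 = 3.435.
1.60 < 1.715 → outlier.
All remaining values lie within [1.715, 3.435].

1.60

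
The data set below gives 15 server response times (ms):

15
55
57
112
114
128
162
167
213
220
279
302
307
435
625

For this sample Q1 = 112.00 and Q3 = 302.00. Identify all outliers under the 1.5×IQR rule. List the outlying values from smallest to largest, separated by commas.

625

IQR = Q3 − Q1 = 302.00 − 112.00 = 190.00.
Lower fence = Q1 − 1.5·IQR = 112.00 − 285.00 = -173.00.
Upper fence = Q3 + 1.5·IQR = 302.00 + 285.00 = 587.00.
625 > 587.00 → outlier.
All remaining values lie within [-173.00, 587.00].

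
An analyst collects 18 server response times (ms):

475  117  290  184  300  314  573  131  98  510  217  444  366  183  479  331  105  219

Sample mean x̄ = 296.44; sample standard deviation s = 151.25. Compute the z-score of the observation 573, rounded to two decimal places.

1.83

z = (573 − 296.44) / 151.25 = 1.83.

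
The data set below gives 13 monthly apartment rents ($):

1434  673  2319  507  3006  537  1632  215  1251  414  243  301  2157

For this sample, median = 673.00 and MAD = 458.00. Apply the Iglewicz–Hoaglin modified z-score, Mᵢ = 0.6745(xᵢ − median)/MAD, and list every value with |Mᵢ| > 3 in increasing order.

|Mᵢ| > 3 ⇔ |xᵢ − 673.00| > 3·458.00/0.6745 = 2037.06.
So outliers lie outside [-1364.06, 2710.06].
3006: M = 3.44 → outlier.

3006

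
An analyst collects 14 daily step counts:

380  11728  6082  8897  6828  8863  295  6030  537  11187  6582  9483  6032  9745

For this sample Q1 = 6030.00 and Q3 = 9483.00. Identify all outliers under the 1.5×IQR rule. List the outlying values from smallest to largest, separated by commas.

IQR = Q3 − Q1 = 9483.00 − 6030.00 = 3453.00.
Lower fence = Q1 − 1.5·IQR = 6030.00 − 5179.50 = 850.50.
Upper fence = Q3 + 1.5·IQR = 9483.00 + 5179.50 = 14662.50.
295 < 850.50 → outlier.
380 < 850.50 → outlier.
537 < 850.50 → outlier.
All remaining values lie within [850.50, 14662.50].

295, 380, 537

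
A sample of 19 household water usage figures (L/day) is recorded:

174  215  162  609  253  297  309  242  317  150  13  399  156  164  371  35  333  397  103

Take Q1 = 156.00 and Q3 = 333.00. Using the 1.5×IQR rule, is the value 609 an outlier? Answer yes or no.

IQR = Q3 − Q1 = 333.00 − 156.00 = 177.00.
Lower fence = Q1 − 1.5·IQR = 156.00 − 265.50 = -109.50.
Upper fence = Q3 + 1.5·IQR = 333.00 + 265.50 = 598.50.
609 lies above the upper fence.

yes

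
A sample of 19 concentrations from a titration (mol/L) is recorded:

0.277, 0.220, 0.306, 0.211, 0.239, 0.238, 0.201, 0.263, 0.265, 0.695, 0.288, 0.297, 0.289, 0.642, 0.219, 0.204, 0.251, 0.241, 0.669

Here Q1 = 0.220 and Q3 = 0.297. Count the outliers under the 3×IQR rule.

3

IQR = 0.077; fences at 0.220 − 0.231 = -0.011 and 0.297 + 0.231 = 0.528.
Outside the cutoffs: 0.642, 0.669, 0.695.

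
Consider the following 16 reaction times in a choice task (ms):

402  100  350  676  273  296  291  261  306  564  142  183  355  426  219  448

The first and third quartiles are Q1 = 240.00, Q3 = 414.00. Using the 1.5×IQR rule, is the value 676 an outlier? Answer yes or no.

IQR = Q3 − Q1 = 414.00 − 240.00 = 174.00.
Lower fence = Q1 − 1.5·IQR = 240.00 − 261.00 = -21.00.
Upper fence = Q3 + 1.5·IQR = 414.00 + 261.00 = 675.00.
676 lies above the upper fence.

yes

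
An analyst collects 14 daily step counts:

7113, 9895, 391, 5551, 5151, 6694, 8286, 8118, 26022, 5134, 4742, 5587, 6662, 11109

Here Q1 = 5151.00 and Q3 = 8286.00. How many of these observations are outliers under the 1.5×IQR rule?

IQR = 3135.00; fences at 5151.00 − 4702.50 = 448.50 and 8286.00 + 4702.50 = 12988.50.
Outside the cutoffs: 391, 26022.

2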